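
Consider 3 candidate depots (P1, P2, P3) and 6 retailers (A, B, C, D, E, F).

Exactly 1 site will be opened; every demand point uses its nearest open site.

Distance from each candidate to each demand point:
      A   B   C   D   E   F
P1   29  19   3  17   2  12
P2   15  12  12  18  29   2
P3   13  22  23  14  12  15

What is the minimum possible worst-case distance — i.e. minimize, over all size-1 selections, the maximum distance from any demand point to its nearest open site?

23

Open {P3}.
  Farthest demand point is C at distance 23 (to P3); all others are ≤ 23.
With {P1} the worst case is 29.
With {P2} the worst case is 29.
No size-1 selection achieves below 23.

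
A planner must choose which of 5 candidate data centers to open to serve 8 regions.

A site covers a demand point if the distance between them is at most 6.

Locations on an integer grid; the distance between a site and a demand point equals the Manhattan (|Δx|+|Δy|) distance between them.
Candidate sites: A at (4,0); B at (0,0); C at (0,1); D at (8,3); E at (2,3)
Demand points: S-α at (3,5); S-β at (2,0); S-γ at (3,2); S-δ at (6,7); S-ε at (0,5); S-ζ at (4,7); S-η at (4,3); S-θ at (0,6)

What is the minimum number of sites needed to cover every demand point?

2

Coverage sets (demand points within 6 of each site):
  A: {S-α, S-β, S-γ, S-η}
  B: {S-β, S-γ, S-ε, S-θ}
  C: {S-β, S-γ, S-ε, S-η, S-θ}
  D: {S-γ, S-δ, S-η}
  E: {S-α, S-β, S-γ, S-ε, S-ζ, S-η, S-θ}
No single site covers all 8 demand points.
But {D, E} covers everything, so the minimum is 2.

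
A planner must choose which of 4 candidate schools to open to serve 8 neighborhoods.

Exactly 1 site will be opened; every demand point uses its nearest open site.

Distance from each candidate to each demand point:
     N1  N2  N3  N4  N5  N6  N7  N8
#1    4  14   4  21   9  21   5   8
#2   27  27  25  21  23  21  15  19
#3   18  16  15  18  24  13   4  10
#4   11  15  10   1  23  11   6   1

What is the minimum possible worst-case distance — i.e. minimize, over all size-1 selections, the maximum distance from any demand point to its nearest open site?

Open {#1}.
  Farthest demand point is N4 at distance 21 (to #1); all others are ≤ 21.
With {#4} the worst case is 23.
With {#3} the worst case is 24.
No size-1 selection achieves below 21.

21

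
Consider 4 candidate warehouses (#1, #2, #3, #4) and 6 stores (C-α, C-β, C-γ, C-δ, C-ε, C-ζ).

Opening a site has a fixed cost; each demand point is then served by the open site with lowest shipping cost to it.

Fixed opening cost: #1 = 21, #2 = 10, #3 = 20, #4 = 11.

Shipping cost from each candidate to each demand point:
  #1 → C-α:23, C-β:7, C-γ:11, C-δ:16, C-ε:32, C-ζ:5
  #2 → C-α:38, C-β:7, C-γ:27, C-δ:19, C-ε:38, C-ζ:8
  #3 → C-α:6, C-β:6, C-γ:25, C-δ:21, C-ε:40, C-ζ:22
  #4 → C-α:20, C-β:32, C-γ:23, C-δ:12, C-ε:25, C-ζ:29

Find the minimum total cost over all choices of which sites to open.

112

Open {#1, #4}: assign each demand point to its cheapest open site.
  C-α→#4 20, C-β→#1 7, C-γ→#1 11, C-δ→#4 12, C-ε→#4 25, C-ζ→#1 5
  shipping cost 80, fixed 32 → total 112.
Compare {#1}: shipping cost 94 + fixed 21 = 115.
Compare {#2, #4}: shipping cost 95 + fixed 21 = 116.
Compare {#1, #3}: shipping cost 76 + fixed 41 = 117.
All other subsets cost ≥ 115. Minimum total cost: 112.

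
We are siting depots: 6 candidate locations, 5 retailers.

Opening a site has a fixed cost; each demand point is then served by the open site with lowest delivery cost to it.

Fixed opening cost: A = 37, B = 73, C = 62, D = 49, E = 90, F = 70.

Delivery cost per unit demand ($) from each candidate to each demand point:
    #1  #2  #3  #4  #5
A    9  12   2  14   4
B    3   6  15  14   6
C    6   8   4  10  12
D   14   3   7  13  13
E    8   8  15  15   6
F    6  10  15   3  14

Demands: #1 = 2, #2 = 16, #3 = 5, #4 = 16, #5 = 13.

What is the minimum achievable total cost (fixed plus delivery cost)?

Open {A, D, F}: assign each demand point to its cheapest open site.
  #1→F 2×6=12, #2→D 16×3=48, #3→A 5×2=10, #4→F 16×3=48, #5→A 13×4=52
  delivery cost 170, fixed 156 → total 326.
Compare {A, C, D, F}: delivery cost 170 + fixed 218 = 388.
Compare {A, F}: delivery cost 282 + fixed 107 = 389.
Compare {A, B, F}: delivery cost 212 + fixed 180 = 392.
All other subsets cost ≥ 388. Minimum total cost: 326.

326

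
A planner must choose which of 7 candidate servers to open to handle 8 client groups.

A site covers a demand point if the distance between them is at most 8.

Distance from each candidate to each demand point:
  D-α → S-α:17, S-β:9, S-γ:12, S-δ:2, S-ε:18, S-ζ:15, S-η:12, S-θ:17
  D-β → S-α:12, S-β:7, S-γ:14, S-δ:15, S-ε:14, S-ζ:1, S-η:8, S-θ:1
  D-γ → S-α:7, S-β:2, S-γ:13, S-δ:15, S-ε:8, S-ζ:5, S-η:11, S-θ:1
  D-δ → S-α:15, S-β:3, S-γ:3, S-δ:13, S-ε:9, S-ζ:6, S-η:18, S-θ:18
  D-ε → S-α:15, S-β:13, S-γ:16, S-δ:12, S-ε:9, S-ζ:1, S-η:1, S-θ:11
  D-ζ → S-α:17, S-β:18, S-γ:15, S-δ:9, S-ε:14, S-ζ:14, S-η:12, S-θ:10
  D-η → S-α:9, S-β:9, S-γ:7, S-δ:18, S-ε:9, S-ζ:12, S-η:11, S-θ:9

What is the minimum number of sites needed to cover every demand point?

Coverage sets (demand points within 8 of each site):
  D-α: {S-δ}
  D-β: {S-β, S-ζ, S-η, S-θ}
  D-γ: {S-α, S-β, S-ε, S-ζ, S-θ}
  D-δ: {S-β, S-γ, S-ζ}
  D-ε: {S-ζ, S-η}
  D-ζ: {}
  D-η: {S-γ}
No 3 sites suffice: every size-3 union leaves at least one demand point uncovered.
But {D-α, D-β, D-γ, D-δ} covers everything, so the minimum is 4.

4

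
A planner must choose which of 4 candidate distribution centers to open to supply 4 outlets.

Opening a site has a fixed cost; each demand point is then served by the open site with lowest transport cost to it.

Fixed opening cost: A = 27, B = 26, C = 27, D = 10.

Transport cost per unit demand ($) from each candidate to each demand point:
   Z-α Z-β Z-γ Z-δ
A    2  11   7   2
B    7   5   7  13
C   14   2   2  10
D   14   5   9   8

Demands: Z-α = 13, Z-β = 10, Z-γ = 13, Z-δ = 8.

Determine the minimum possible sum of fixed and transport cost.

142

Open {A, C}: assign each demand point to its cheapest open site.
  Z-α→A 13×2=26, Z-β→C 10×2=20, Z-γ→C 13×2=26, Z-δ→A 8×2=16
  transport cost 88, fixed 54 → total 142.
Compare {A, C, D}: transport cost 88 + fixed 64 = 152.
Compare {A, B, C}: transport cost 88 + fixed 80 = 168.
Compare {A, B, C, D}: transport cost 88 + fixed 90 = 178.
All other subsets cost ≥ 152. Minimum total cost: 142.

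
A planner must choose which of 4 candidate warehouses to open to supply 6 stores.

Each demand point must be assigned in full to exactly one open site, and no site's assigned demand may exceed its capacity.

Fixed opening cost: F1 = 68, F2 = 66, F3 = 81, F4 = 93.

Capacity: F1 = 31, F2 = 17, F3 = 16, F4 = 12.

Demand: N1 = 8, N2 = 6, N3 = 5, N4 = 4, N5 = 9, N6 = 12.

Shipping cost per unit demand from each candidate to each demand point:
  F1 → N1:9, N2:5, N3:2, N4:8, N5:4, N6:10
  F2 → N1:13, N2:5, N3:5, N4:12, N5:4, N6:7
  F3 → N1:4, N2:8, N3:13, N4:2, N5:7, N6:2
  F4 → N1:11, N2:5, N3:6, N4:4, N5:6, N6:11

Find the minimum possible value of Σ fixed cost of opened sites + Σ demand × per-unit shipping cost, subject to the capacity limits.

Open {F1, F3}; cheapest assignment that respects the capacities:
  F1 (cap 31, load 28): N1, N2, N3, N5 — cost 8×9 + 6×5 + 5×2 + 9×4 = 148
  F3 (cap 16, load 16): N4, N6 — cost 4×2 + 12×2 = 32
  Shipping 180, fixed 149 → total 329.
  Any other capacity-feasible assignment to {F1, F3} ships for at least 180.
Compare {F1, F2, F3}: its best feasible assignment gives total 395.
Compare {F1, F2}: its best feasible assignment gives total 413.
Every other set of open sites that can feasibly serve all demand totals ≥ 395 even under its best assignment. Minimum: 329.

329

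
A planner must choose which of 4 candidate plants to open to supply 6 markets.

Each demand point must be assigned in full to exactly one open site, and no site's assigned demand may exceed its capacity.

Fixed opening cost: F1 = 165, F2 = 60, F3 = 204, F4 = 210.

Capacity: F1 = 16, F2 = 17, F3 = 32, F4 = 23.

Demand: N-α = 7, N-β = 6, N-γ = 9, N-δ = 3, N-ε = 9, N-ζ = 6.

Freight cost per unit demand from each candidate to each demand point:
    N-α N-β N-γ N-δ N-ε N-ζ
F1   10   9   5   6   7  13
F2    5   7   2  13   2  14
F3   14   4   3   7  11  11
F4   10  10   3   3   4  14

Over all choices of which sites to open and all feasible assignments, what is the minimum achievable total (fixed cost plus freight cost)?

455

Open {F2, F3}; cheapest assignment that respects the capacities:
  F2 (cap 17, load 16): N-α, N-ε — cost 7×5 + 9×2 = 53
  F3 (cap 32, load 24): N-β, N-γ, N-δ, N-ζ — cost 6×4 + 9×3 + 3×7 + 6×11 = 138
  Shipping 191, fixed 264 → total 455.
  Any other capacity-feasible assignment to {F2, F3} ships for at least 191.
Compare {F1, F2, F3}: its best feasible assignment gives total 617.
Compare {F1, F3}: its best feasible assignment gives total 640.
Every other set of open sites that can feasibly serve all demand totals ≥ 617 even under its best assignment. Minimum: 455.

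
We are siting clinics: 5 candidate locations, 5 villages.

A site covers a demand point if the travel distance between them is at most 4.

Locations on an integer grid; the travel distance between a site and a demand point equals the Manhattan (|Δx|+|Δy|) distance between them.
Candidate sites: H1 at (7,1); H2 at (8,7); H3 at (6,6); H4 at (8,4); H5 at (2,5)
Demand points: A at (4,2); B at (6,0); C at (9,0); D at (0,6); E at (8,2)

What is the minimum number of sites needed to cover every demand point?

Coverage sets (demand points within 4 of each site):
  H1: {A, B, C, E}
  H2: {}
  H3: {}
  H4: {E}
  H5: {D}
No single site covers all 5 demand points.
But {H1, H5} covers everything, so the minimum is 2.

2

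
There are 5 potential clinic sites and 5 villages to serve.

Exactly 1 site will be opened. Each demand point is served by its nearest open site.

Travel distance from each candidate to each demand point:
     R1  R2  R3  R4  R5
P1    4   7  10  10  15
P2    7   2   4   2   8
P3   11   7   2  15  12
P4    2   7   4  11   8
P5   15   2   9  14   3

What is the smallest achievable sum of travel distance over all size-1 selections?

23

Open {P2}.
  R1→P2 7, R2→P2 2, R3→P2 4, R4→P2 2, R5→P2 8  ⇒ total 23.
Compare {P4}: total 32.
Compare {P5}: total 43.
No size-1 selection does better; minimum is 23.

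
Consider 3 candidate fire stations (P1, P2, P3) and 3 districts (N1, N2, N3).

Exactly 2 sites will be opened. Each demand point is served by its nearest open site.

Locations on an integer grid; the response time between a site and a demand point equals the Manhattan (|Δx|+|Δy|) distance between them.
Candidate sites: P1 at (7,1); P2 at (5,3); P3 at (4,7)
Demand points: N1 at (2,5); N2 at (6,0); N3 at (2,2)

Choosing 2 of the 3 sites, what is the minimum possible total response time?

Open {P1, P2}.
  N1→P2 5, N2→P1 2, N3→P2 4  ⇒ total 11.
Compare {P1, P3}: total 12.
Compare {P2, P3}: total 12.

11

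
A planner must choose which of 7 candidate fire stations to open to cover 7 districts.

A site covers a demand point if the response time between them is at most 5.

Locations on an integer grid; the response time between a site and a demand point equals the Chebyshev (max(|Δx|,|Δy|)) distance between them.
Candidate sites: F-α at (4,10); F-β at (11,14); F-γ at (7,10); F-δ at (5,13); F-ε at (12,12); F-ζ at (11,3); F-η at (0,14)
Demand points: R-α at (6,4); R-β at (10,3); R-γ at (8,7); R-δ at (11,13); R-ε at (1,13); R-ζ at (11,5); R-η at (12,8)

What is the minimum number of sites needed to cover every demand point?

3

Coverage sets (demand points within 5 of each site):
  F-α: {R-γ, R-ε}
  F-β: {R-δ}
  F-γ: {R-γ, R-δ, R-ζ, R-η}
  F-δ: {R-ε}
  F-ε: {R-γ, R-δ, R-η}
  F-ζ: {R-α, R-β, R-γ, R-ζ, R-η}
  F-η: {R-ε}
No 2 sites suffice: every size-2 union leaves at least one demand point uncovered.
But {F-α, F-β, F-ζ} covers everything, so the minimum is 3.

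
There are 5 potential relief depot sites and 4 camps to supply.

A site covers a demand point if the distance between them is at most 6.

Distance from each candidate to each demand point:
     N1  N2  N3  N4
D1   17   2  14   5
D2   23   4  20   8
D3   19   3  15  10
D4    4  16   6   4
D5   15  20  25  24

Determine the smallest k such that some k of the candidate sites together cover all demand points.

2

Coverage sets (demand points within 6 of each site):
  D1: {N2, N4}
  D2: {N2}
  D3: {N2}
  D4: {N1, N3, N4}
  D5: {}
No single site covers all 4 demand points.
But {D1, D4} covers everything, so the minimum is 2.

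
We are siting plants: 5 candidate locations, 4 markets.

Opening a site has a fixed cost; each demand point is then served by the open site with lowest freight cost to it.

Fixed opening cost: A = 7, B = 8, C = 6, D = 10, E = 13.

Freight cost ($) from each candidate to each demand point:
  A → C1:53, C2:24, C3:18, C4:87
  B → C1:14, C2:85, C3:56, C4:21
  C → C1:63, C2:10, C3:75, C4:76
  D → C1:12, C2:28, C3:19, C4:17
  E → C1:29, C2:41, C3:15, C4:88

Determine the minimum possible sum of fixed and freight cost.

Open {C, D}: assign each demand point to its cheapest open site.
  C1→D 12, C2→C 10, C3→D 19, C4→D 17
  freight cost 58, fixed 16 → total 74.
Compare {A, C, D}: freight cost 57 + fixed 23 = 80.
Compare {B, C, D}: freight cost 58 + fixed 24 = 82.
Compare {C, D, E}: freight cost 54 + fixed 29 = 83.
All other subsets cost ≥ 80. Minimum total cost: 74.

74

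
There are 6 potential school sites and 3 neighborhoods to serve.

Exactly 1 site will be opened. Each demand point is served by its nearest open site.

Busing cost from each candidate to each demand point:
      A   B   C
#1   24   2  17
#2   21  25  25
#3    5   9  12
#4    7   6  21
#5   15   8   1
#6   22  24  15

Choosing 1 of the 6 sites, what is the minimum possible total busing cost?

24

Open {#5}.
  A→#5 15, B→#5 8, C→#5 1  ⇒ total 24.
Compare {#3}: total 26.
Compare {#4}: total 34.
No size-1 selection does better; minimum is 24.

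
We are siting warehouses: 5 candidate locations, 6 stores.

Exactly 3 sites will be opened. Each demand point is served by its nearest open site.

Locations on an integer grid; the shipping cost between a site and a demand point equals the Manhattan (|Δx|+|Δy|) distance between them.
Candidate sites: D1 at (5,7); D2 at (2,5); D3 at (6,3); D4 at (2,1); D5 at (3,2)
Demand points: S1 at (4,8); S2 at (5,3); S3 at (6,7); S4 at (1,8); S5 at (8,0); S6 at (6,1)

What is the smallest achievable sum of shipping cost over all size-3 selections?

Open {D1, D2, D3}.
  S1→D1 2, S2→D3 1, S3→D1 1, S4→D2 4, S5→D3 5, S6→D3 2  ⇒ total 15.
Compare {D1, D3, D4}: total 16.
Compare {D1, D3, D5}: total 16.
No size-3 selection does better; minimum is 15.

15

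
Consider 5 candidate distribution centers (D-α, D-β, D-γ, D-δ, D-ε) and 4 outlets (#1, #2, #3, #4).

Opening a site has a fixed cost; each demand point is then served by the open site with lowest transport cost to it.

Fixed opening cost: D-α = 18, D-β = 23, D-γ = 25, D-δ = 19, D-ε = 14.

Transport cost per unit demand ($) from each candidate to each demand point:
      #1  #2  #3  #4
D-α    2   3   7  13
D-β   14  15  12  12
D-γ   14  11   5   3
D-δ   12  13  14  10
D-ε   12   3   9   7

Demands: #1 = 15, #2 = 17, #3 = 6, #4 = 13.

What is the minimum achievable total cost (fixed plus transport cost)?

193

Open {D-α, D-γ}: assign each demand point to its cheapest open site.
  #1→D-α 15×2=30, #2→D-α 17×3=51, #3→D-γ 6×5=30, #4→D-γ 13×3=39
  transport cost 150, fixed 43 → total 193.
Compare {D-α, D-γ, D-ε}: transport cost 150 + fixed 57 = 207.
Compare {D-α, D-γ, D-δ}: transport cost 150 + fixed 62 = 212.
Compare {D-α, D-β, D-γ}: transport cost 150 + fixed 66 = 216.
All other subsets cost ≥ 207. Minimum total cost: 193.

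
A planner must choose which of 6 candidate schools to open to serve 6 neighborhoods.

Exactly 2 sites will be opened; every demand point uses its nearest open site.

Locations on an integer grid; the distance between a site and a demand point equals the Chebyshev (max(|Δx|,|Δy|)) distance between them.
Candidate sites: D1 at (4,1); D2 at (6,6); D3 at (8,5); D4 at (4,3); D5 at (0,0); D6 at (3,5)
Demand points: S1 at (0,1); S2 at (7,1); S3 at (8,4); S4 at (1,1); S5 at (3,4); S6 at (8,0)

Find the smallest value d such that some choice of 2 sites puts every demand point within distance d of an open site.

4

Open {D1, D2}.
  Farthest demand point is S1 at distance 4 (to D1); all others are ≤ 4.
With {D1, D3} the worst case is 4.
With {D1, D4} the worst case is 4.
No size-2 selection achieves below 4.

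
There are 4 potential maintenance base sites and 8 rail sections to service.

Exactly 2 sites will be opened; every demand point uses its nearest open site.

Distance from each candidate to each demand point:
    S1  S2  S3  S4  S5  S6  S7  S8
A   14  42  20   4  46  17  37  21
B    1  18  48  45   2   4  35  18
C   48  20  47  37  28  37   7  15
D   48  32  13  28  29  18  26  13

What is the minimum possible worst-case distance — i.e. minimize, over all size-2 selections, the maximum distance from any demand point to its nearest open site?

Open {A, C}.
  Farthest demand point is S5 at distance 28 (to C); all others are ≤ 28.
With {B, D} the worst case is 28.
With {A, D} the worst case is 32.
No size-2 selection achieves below 28.

28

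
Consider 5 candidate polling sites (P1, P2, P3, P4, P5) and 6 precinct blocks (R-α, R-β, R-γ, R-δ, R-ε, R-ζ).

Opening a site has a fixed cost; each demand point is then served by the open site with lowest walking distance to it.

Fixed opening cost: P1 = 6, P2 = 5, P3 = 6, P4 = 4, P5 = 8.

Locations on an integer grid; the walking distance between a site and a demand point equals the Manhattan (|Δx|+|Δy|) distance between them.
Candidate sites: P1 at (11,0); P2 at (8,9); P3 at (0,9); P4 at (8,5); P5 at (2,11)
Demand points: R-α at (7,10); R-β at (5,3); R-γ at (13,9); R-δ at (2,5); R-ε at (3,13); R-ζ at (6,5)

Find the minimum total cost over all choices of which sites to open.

Open {P2, P4}: assign each demand point to its cheapest open site.
  R-α→P2 2, R-β→P4 5, R-γ→P2 5, R-δ→P4 6, R-ε→P2 9, R-ζ→P4 2
  walking distance 29, fixed 9 → total 38.
Compare {P2, P4, P5}: walking distance 23 + fixed 17 = 40.
Compare {P2, P3, P4}: walking distance 27 + fixed 15 = 42.
Compare {P4, P5}: walking distance 31 + fixed 12 = 43.
All other subsets cost ≥ 40. Minimum total cost: 38.

38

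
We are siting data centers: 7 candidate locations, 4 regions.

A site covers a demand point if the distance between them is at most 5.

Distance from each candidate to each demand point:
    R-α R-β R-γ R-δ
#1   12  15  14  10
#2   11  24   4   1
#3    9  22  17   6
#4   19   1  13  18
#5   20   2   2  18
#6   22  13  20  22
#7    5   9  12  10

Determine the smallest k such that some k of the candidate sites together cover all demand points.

3

Coverage sets (demand points within 5 of each site):
  #1: {}
  #2: {R-γ, R-δ}
  #3: {}
  #4: {R-β}
  #5: {R-β, R-γ}
  #6: {}
  #7: {R-α}
No 2 sites suffice: every size-2 union leaves at least one demand point uncovered.
But {#2, #4, #7} covers everything, so the minimum is 3.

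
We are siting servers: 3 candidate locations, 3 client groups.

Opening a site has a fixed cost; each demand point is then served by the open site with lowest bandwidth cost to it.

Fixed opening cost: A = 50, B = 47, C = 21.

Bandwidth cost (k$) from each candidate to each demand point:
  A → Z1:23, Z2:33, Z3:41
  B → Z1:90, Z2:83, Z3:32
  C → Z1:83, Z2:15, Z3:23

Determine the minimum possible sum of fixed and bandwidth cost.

132

Open {A, C}: assign each demand point to its cheapest open site.
  Z1→A 23, Z2→C 15, Z3→C 23
  bandwidth cost 61, fixed 71 → total 132.
Compare {C}: bandwidth cost 121 + fixed 21 = 142.
Compare {A}: bandwidth cost 97 + fixed 50 = 147.
Compare {A, B, C}: bandwidth cost 61 + fixed 118 = 179.
All other subsets cost ≥ 142. Minimum total cost: 132.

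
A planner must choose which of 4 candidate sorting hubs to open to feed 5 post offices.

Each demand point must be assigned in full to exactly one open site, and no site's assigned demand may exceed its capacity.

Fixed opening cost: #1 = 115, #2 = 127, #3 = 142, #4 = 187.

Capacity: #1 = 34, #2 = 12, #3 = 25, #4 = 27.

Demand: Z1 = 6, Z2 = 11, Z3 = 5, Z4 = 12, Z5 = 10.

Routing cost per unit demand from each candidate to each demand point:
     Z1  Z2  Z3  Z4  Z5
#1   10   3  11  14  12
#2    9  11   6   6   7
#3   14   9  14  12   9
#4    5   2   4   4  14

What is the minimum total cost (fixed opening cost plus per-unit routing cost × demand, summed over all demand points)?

Open {#1, #4}; cheapest assignment that respects the capacities:
  #1 (cap 34, load 21): Z2, Z5 — cost 11×3 + 10×12 = 153
  #4 (cap 27, load 23): Z1, Z3, Z4 — cost 6×5 + 5×4 + 12×4 = 98
  Shipping 251, fixed 302 → total 553.
  Any other capacity-feasible assignment to {#1, #4} ships for at least 251.
Compare {#1, #2}: its best feasible assignment gives total 582.
Compare {#3, #4}: its best feasible assignment gives total 616.
Every other set of open sites that can feasibly serve all demand totals ≥ 582 even under its best assignment. Minimum: 553.

553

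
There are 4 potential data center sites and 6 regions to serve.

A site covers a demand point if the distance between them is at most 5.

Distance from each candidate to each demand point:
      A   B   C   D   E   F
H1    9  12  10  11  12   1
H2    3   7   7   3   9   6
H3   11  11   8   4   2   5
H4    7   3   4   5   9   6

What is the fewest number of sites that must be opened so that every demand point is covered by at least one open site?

3

Coverage sets (demand points within 5 of each site):
  H1: {F}
  H2: {A, D}
  H3: {D, E, F}
  H4: {B, C, D}
No 2 sites suffice: every size-2 union leaves at least one demand point uncovered.
But {H2, H3, H4} covers everything, so the minimum is 3.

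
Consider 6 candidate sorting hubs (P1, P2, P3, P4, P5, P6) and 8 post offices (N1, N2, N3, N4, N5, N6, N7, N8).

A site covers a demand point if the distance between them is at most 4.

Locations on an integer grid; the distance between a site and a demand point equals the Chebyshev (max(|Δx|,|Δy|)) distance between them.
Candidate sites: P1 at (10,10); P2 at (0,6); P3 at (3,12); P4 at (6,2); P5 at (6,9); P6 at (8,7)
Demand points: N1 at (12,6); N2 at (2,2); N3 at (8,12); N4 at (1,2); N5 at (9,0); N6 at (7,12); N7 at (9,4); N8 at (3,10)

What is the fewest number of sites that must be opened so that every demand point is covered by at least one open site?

3

Coverage sets (demand points within 4 of each site):
  P1: {N1, N3, N6}
  P2: {N2, N4, N8}
  P3: {N6, N8}
  P4: {N2, N5, N7}
  P5: {N3, N6, N8}
  P6: {N1, N7}
No 2 sites suffice: every size-2 union leaves at least one demand point uncovered.
But {P1, P2, P4} covers everything, so the minimum is 3.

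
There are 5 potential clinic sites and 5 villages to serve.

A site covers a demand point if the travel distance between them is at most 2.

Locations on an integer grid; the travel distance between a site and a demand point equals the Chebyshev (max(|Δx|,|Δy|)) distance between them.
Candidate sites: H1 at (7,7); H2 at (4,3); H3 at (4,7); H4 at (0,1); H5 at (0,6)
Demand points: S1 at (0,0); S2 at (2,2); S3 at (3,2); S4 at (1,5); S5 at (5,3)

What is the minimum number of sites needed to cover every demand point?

Coverage sets (demand points within 2 of each site):
  H1: {}
  H2: {S2, S3, S5}
  H3: {}
  H4: {S1, S2}
  H5: {S4}
No 2 sites suffice: every size-2 union leaves at least one demand point uncovered.
But {H2, H4, H5} covers everything, so the minimum is 3.

3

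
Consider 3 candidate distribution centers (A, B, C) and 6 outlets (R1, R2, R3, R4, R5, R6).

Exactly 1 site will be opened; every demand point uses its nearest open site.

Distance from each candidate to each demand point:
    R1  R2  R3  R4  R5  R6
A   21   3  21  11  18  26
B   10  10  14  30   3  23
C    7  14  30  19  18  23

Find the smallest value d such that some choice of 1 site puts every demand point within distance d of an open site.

26

Open {A}.
  Farthest demand point is R6 at distance 26 (to A); all others are ≤ 26.
With {B} the worst case is 30.
With {C} the worst case is 30.
No size-1 selection achieves below 26.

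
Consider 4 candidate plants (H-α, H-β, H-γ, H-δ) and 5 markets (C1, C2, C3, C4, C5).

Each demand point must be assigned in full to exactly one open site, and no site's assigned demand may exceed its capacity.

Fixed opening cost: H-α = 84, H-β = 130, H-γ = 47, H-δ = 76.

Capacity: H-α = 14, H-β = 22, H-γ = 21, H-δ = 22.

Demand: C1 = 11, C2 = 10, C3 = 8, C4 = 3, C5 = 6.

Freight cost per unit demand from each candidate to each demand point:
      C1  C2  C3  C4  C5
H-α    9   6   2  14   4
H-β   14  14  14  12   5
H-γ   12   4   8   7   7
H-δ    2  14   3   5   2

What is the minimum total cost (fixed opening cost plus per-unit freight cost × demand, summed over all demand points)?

Open {H-γ, H-δ}; cheapest assignment that respects the capacities:
  H-γ (cap 21, load 16): C2, C5 — cost 10×4 + 6×7 = 82
  H-δ (cap 22, load 22): C1, C3, C4 — cost 11×2 + 8×3 + 3×5 = 61
  Shipping 143, fixed 123 → total 266.
  Any other capacity-feasible assignment to {H-γ, H-δ} ships for at least 143.
Compare {H-α, H-γ, H-δ}: its best feasible assignment gives total 312.
Compare {H-β, H-γ, H-δ}: its best feasible assignment gives total 384.
Every other set of open sites that can feasibly serve all demand totals ≥ 312 even under its best assignment. Minimum: 266.

266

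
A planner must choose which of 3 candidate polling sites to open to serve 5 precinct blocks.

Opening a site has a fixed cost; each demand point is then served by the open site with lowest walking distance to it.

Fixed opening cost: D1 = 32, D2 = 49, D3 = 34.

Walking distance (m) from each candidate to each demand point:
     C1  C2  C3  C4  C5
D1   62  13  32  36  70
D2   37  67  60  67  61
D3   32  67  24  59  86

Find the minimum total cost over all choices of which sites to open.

241

Open {D1, D3}: assign each demand point to its cheapest open site.
  C1→D3 32, C2→D1 13, C3→D3 24, C4→D1 36, C5→D1 70
  walking distance 175, fixed 66 → total 241.
Compare {D1}: walking distance 213 + fixed 32 = 245.
Compare {D1, D2}: walking distance 179 + fixed 81 = 260.
Compare {D1, D2, D3}: walking distance 166 + fixed 115 = 281.
All other subsets cost ≥ 245. Minimum total cost: 241.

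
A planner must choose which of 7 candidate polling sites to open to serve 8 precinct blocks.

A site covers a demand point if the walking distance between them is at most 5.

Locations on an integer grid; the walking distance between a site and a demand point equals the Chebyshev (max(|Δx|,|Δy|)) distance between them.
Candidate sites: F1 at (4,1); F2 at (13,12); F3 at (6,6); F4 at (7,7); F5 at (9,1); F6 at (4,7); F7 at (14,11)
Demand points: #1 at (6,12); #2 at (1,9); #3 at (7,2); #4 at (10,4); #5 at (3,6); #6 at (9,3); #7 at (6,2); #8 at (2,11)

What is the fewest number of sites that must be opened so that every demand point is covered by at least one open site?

Coverage sets (demand points within 5 of each site):
  F1: {#3, #5, #6, #7}
  F2: {}
  F3: {#2, #3, #4, #5, #6, #7, #8}
  F4: {#1, #3, #4, #5, #6, #7, #8}
  F5: {#3, #4, #6, #7}
  F6: {#1, #2, #3, #5, #6, #7, #8}
  F7: {}
No single site covers all 8 demand points.
But {F3, F4} covers everything, so the minimum is 2.

2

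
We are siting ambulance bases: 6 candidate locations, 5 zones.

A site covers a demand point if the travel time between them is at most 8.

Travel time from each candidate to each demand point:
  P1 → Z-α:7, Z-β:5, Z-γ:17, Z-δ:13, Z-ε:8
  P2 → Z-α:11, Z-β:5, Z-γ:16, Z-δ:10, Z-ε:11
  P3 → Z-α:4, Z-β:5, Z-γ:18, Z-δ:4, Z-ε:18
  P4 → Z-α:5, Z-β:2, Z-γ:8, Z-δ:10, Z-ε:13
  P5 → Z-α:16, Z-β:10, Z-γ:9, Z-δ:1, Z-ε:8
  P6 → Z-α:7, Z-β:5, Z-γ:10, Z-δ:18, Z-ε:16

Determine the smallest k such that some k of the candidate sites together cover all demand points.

2

Coverage sets (demand points within 8 of each site):
  P1: {Z-α, Z-β, Z-ε}
  P2: {Z-β}
  P3: {Z-α, Z-β, Z-δ}
  P4: {Z-α, Z-β, Z-γ}
  P5: {Z-δ, Z-ε}
  P6: {Z-α, Z-β}
No single site covers all 5 demand points.
But {P4, P5} covers everything, so the minimum is 2.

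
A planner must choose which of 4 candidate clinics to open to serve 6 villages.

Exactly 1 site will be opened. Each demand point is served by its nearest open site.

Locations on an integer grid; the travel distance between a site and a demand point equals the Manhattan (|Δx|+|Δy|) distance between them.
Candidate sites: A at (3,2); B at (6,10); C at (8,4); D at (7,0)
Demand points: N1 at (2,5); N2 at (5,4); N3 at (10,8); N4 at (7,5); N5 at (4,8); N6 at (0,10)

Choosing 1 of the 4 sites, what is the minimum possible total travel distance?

38

Open {B}.
  N1→B 9, N2→B 7, N3→B 6, N4→B 6, N5→B 4, N6→B 6  ⇒ total 38.
Compare {C}: total 40.
Compare {A}: total 46.
No size-1 selection does better; minimum is 38.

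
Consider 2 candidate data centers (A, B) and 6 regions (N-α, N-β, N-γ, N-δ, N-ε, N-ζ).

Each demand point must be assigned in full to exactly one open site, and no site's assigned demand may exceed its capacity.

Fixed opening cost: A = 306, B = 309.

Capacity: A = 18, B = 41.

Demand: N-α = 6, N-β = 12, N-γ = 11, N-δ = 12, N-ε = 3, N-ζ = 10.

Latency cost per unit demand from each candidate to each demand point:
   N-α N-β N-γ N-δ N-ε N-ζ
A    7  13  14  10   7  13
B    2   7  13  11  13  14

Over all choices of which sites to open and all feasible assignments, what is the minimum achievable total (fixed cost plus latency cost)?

Open {A, B}; cheapest assignment that respects the capacities:
  A (cap 18, load 15): N-δ, N-ε — cost 12×10 + 3×7 = 141
  B (cap 41, load 39): N-α, N-β, N-γ, N-ζ — cost 6×2 + 12×7 + 11×13 + 10×14 = 379
  Shipping 520, fixed 615 → total 1135.
  Any other capacity-feasible assignment to {A, B} ships for at least 520.
Total demand is 54 and no other set of sites has combined capacity ≥ 54, so {A, B} is the only feasible choice of open sites. Minimum: 1135.

1135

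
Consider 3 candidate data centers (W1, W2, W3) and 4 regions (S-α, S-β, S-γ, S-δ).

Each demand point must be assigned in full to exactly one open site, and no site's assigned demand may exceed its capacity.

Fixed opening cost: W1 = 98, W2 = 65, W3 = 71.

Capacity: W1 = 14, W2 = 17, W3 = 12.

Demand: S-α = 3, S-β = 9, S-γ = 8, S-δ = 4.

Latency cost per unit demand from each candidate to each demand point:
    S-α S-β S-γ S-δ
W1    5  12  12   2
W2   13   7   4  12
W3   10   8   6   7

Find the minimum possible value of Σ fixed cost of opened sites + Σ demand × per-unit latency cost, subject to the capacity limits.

281

Open {W1, W2}; cheapest assignment that respects the capacities:
  W1 (cap 14, load 7): S-α, S-δ — cost 3×5 + 4×2 = 23
  W2 (cap 17, load 17): S-β, S-γ — cost 9×7 + 8×4 = 95
  Shipping 118, fixed 163 → total 281.
  Any other capacity-feasible assignment to {W1, W2} ships for at least 118.
Compare {W2, W3}: its best feasible assignment gives total 289.
Compare {W1, W2, W3}: its best feasible assignment gives total 352.
Every other set of open sites that can feasibly serve all demand totals ≥ 289 even under its best assignment. Minimum: 281.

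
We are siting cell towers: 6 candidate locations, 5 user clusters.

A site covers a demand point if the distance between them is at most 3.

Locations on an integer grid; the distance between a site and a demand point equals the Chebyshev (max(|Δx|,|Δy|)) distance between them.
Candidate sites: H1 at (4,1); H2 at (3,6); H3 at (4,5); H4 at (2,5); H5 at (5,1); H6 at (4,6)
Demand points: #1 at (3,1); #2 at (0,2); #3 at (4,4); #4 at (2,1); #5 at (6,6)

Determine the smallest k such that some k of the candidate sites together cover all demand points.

Coverage sets (demand points within 3 of each site):
  H1: {#1, #3, #4}
  H2: {#3, #5}
  H3: {#3, #5}
  H4: {#2, #3}
  H5: {#1, #3, #4}
  H6: {#3, #5}
No 2 sites suffice: every size-2 union leaves at least one demand point uncovered.
But {H1, H2, H4} covers everything, so the minimum is 3.

3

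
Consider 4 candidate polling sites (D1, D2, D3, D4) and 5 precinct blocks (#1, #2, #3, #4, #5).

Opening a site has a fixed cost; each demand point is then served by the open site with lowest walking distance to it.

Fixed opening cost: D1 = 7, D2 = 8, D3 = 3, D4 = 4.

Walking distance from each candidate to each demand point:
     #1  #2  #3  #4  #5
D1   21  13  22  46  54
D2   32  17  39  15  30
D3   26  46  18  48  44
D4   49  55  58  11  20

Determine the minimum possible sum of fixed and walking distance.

97

Open {D1, D3, D4}: assign each demand point to its cheapest open site.
  #1→D1 21, #2→D1 13, #3→D3 18, #4→D4 11, #5→D4 20
  walking distance 83, fixed 14 → total 97.
Compare {D1, D4}: walking distance 87 + fixed 11 = 98.
Compare {D1, D2, D3, D4}: walking distance 83 + fixed 22 = 105.
Compare {D1, D2, D4}: walking distance 87 + fixed 19 = 106.
All other subsets cost ≥ 98. Minimum total cost: 97.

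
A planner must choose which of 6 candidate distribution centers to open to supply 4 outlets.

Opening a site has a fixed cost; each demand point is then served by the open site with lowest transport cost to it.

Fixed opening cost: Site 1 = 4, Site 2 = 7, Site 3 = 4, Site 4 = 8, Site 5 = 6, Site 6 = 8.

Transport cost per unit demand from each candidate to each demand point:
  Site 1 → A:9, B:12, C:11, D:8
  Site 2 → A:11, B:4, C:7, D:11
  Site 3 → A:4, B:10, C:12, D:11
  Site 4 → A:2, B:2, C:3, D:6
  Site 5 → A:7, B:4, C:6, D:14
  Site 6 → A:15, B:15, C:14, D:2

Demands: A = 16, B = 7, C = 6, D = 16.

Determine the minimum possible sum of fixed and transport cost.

Open {Site 4, Site 6}: assign each demand point to its cheapest open site.
  A→Site 4 16×2=32, B→Site 4 7×2=14, C→Site 4 6×3=18, D→Site 6 16×2=32
  transport cost 96, fixed 16 → total 112.
Compare {Site 1, Site 4, Site 6}: transport cost 96 + fixed 20 = 116.
Compare {Site 3, Site 4, Site 6}: transport cost 96 + fixed 20 = 116.
Compare {Site 4, Site 5, Site 6}: transport cost 96 + fixed 22 = 118.
All other subsets cost ≥ 116. Minimum total cost: 112.

112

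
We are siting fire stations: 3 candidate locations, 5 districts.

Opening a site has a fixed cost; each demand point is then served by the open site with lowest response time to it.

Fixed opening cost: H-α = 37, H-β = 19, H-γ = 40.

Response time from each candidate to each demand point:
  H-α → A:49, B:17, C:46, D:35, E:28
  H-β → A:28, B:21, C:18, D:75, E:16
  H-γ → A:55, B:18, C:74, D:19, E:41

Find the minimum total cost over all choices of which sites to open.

158

Open {H-β, H-γ}: assign each demand point to its cheapest open site.
  A→H-β 28, B→H-γ 18, C→H-β 18, D→H-γ 19, E→H-β 16
  response time 99, fixed 59 → total 158.
Compare {H-α, H-β}: response time 114 + fixed 56 = 170.
Compare {H-β}: response time 158 + fixed 19 = 177.
Compare {H-α, H-β, H-γ}: response time 98 + fixed 96 = 194.
All other subsets cost ≥ 170. Minimum total cost: 158.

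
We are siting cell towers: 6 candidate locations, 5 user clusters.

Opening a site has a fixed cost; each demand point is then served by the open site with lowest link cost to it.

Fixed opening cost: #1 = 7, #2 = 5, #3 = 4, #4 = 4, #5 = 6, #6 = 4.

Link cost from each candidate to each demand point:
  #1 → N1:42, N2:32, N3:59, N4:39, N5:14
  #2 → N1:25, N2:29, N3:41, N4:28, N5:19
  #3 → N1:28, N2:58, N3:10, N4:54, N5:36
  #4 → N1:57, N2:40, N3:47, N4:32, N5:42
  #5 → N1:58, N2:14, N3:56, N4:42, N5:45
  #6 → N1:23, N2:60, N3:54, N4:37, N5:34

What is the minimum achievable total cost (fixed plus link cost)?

Open {#2, #3, #5}: assign each demand point to its cheapest open site.
  N1→#2 25, N2→#5 14, N3→#3 10, N4→#2 28, N5→#2 19
  link cost 96, fixed 15 → total 111.
Compare {#1, #2, #3, #5}: link cost 91 + fixed 22 = 113.
Compare {#2, #3, #5, #6}: link cost 94 + fixed 19 = 113.
Compare {#2, #3, #4, #5}: link cost 96 + fixed 19 = 115.
All other subsets cost ≥ 113. Minimum total cost: 111.

111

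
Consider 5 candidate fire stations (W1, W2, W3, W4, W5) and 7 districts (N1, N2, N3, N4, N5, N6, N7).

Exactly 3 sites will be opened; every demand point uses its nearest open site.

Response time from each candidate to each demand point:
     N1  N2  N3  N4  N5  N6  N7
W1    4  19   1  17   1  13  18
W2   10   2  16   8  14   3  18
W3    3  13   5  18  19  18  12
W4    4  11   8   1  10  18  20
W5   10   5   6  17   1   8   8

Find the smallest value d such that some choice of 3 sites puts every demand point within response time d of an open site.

8

Open {W1, W2, W5}.
  Farthest demand point is N4 at response time 8 (to W2); all others are ≤ 8.
With {W1, W4, W5} the worst case is 8.
With {W2, W3, W5} the worst case is 8.
No size-3 selection achieves below 8.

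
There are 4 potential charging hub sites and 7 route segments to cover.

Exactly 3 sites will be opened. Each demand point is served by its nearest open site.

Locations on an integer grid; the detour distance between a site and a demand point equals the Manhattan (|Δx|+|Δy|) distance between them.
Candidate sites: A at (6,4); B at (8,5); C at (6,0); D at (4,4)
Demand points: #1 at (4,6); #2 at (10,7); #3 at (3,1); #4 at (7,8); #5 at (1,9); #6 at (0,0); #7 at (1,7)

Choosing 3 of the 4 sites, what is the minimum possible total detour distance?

34

Open {B, C, D}.
  #1→D 2, #2→B 4, #3→C 4, #4→B 4, #5→D 8, #6→C 6, #7→D 6  ⇒ total 34.
Compare {A, B, D}: total 36.
Compare {A, C, D}: total 38.
No size-3 selection does better; minimum is 34.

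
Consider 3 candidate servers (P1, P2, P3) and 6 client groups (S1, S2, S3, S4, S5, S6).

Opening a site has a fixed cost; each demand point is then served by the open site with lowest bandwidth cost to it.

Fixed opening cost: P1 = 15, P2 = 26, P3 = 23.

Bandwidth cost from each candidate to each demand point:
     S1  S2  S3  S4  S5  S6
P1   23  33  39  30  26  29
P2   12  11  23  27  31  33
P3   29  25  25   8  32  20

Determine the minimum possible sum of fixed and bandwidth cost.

154

Open {P2, P3}: assign each demand point to its cheapest open site.
  S1→P2 12, S2→P2 11, S3→P2 23, S4→P3 8, S5→P2 31, S6→P3 20
  bandwidth cost 105, fixed 49 → total 154.
Compare {P3}: bandwidth cost 139 + fixed 23 = 162.
Compare {P2}: bandwidth cost 137 + fixed 26 = 163.
Compare {P1, P2, P3}: bandwidth cost 100 + fixed 64 = 164.
All other subsets cost ≥ 162. Minimum total cost: 154.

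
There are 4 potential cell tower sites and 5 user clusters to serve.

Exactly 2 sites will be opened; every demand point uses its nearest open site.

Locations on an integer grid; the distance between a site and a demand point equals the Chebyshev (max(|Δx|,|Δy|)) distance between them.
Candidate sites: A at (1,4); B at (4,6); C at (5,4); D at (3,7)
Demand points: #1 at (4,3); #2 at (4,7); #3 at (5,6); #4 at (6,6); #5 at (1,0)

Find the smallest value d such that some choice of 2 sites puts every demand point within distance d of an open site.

Open {A, B}.
  Farthest demand point is #5 at distance 4 (to A); all others are ≤ 4.
With {A, C} the worst case is 4.
With {A, D} the worst case is 4.
No size-2 selection achieves below 4.

4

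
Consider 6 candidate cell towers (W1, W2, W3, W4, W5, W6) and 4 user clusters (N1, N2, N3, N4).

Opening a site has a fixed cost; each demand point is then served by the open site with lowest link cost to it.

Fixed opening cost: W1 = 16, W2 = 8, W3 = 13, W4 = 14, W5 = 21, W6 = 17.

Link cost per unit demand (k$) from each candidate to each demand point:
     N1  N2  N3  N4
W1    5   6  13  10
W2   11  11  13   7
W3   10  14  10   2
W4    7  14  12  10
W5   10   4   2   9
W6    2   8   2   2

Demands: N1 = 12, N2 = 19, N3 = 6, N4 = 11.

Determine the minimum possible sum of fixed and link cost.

172

Open {W5, W6}: assign each demand point to its cheapest open site.
  N1→W6 12×2=24, N2→W5 19×4=76, N3→W5 6×2=12, N4→W6 11×2=22
  link cost 134, fixed 38 → total 172.
Compare {W2, W5, W6}: link cost 134 + fixed 46 = 180.
Compare {W3, W5, W6}: link cost 134 + fixed 51 = 185.
Compare {W4, W5, W6}: link cost 134 + fixed 52 = 186.
All other subsets cost ≥ 180. Minimum total cost: 172.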